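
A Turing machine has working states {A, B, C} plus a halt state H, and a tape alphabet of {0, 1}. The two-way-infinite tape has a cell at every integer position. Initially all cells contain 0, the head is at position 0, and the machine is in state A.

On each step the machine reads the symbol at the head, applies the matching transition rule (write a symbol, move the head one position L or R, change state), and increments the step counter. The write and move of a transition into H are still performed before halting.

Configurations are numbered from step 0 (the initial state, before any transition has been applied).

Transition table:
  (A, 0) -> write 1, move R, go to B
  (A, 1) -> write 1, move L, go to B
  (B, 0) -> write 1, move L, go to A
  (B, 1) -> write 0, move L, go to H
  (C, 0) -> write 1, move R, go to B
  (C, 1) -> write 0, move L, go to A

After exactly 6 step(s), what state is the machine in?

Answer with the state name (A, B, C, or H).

Step 1: in state A at pos 0, read 0 -> (A,0)->write 1,move R,goto B. Now: state=B, head=1, tape[-1..2]=0100 (head:   ^)
Step 2: in state B at pos 1, read 0 -> (B,0)->write 1,move L,goto A. Now: state=A, head=0, tape[-1..2]=0110 (head:  ^)
Step 3: in state A at pos 0, read 1 -> (A,1)->write 1,move L,goto B. Now: state=B, head=-1, tape[-2..2]=00110 (head:  ^)
Step 4: in state B at pos -1, read 0 -> (B,0)->write 1,move L,goto A. Now: state=A, head=-2, tape[-3..2]=001110 (head:  ^)
Step 5: in state A at pos -2, read 0 -> (A,0)->write 1,move R,goto B. Now: state=B, head=-1, tape[-3..2]=011110 (head:   ^)
Step 6: in state B at pos -1, read 1 -> (B,1)->write 0,move L,goto H. Now: state=H, head=-2, tape[-3..2]=010110 (head:  ^)

Answer: H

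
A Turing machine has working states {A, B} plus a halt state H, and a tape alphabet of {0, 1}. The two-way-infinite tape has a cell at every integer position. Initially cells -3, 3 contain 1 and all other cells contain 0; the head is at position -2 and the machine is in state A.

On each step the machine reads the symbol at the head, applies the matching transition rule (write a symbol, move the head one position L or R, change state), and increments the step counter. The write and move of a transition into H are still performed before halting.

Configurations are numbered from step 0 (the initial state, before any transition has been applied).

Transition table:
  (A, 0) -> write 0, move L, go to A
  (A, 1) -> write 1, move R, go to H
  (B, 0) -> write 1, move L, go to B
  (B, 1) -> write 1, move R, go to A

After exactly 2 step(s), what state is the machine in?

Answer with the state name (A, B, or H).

Answer: H

Derivation:
Step 1: in state A at pos -2, read 0 -> (A,0)->write 0,move L,goto A. Now: state=A, head=-3, tape[-4..4]=010000010 (head:  ^)
Step 2: in state A at pos -3, read 1 -> (A,1)->write 1,move R,goto H. Now: state=H, head=-2, tape[-4..4]=010000010 (head:   ^)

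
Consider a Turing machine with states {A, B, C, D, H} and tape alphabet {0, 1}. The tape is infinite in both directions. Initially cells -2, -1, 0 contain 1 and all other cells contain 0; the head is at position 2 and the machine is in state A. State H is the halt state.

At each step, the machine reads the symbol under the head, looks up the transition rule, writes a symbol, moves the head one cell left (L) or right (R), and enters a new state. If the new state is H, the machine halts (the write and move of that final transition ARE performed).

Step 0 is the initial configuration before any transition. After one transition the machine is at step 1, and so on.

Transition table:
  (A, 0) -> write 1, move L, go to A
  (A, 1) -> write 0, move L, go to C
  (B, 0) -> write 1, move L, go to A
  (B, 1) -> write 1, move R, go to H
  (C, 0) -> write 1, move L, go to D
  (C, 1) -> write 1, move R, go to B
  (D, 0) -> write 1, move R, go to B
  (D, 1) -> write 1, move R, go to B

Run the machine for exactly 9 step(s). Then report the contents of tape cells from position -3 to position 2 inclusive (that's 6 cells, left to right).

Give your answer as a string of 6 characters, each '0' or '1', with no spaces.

Answer: 001111

Derivation:
Step 1: in state A at pos 2, read 0 -> (A,0)->write 1,move L,goto A. Now: state=A, head=1, tape[-3..3]=0111010 (head:     ^)
Step 2: in state A at pos 1, read 0 -> (A,0)->write 1,move L,goto A. Now: state=A, head=0, tape[-3..3]=0111110 (head:    ^)
Step 3: in state A at pos 0, read 1 -> (A,1)->write 0,move L,goto C. Now: state=C, head=-1, tape[-3..3]=0110110 (head:   ^)
Step 4: in state C at pos -1, read 1 -> (C,1)->write 1,move R,goto B. Now: state=B, head=0, tape[-3..3]=0110110 (head:    ^)
Step 5: in state B at pos 0, read 0 -> (B,0)->write 1,move L,goto A. Now: state=A, head=-1, tape[-3..3]=0111110 (head:   ^)
Step 6: in state A at pos -1, read 1 -> (A,1)->write 0,move L,goto C. Now: state=C, head=-2, tape[-3..3]=0101110 (head:  ^)
Step 7: in state C at pos -2, read 1 -> (C,1)->write 1,move R,goto B. Now: state=B, head=-1, tape[-3..3]=0101110 (head:   ^)
Step 8: in state B at pos -1, read 0 -> (B,0)->write 1,move L,goto A. Now: state=A, head=-2, tape[-3..3]=0111110 (head:  ^)
Step 9: in state A at pos -2, read 1 -> (A,1)->write 0,move L,goto C. Now: state=C, head=-3, tape[-4..3]=00011110 (head:  ^)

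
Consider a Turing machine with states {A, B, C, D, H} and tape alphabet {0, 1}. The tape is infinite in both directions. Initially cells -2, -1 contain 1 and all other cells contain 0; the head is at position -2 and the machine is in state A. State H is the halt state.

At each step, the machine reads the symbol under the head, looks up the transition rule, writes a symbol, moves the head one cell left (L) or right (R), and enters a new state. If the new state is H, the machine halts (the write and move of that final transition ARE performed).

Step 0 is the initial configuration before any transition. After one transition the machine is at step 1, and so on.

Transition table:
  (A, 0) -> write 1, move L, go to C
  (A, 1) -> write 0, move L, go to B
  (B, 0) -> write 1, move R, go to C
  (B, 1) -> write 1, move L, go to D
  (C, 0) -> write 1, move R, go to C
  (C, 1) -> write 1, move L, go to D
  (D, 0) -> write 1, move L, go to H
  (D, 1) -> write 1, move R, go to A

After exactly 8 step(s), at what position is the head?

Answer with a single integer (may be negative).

Answer: -2

Derivation:
Step 1: in state A at pos -2, read 1 -> (A,1)->write 0,move L,goto B. Now: state=B, head=-3, tape[-4..0]=00010 (head:  ^)
Step 2: in state B at pos -3, read 0 -> (B,0)->write 1,move R,goto C. Now: state=C, head=-2, tape[-4..0]=01010 (head:   ^)
Step 3: in state C at pos -2, read 0 -> (C,0)->write 1,move R,goto C. Now: state=C, head=-1, tape[-4..0]=01110 (head:    ^)
Step 4: in state C at pos -1, read 1 -> (C,1)->write 1,move L,goto D. Now: state=D, head=-2, tape[-4..0]=01110 (head:   ^)
Step 5: in state D at pos -2, read 1 -> (D,1)->write 1,move R,goto A. Now: state=A, head=-1, tape[-4..0]=01110 (head:    ^)
Step 6: in state A at pos -1, read 1 -> (A,1)->write 0,move L,goto B. Now: state=B, head=-2, tape[-4..0]=01100 (head:   ^)
Step 7: in state B at pos -2, read 1 -> (B,1)->write 1,move L,goto D. Now: state=D, head=-3, tape[-4..0]=01100 (head:  ^)
Step 8: in state D at pos -3, read 1 -> (D,1)->write 1,move R,goto A. Now: state=A, head=-2, tape[-4..0]=01100 (head:   ^)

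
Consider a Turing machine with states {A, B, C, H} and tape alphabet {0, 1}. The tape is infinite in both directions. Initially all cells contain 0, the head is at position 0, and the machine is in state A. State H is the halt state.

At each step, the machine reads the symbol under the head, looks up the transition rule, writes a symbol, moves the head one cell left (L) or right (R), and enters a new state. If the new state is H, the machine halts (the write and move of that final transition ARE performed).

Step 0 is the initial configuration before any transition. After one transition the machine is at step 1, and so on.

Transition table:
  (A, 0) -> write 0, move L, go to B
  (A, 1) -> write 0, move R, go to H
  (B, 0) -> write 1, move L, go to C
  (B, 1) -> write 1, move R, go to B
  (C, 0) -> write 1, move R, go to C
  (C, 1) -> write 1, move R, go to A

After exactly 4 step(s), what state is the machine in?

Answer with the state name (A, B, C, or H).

Answer: A

Derivation:
Step 1: in state A at pos 0, read 0 -> (A,0)->write 0,move L,goto B. Now: state=B, head=-1, tape[-2..1]=0000 (head:  ^)
Step 2: in state B at pos -1, read 0 -> (B,0)->write 1,move L,goto C. Now: state=C, head=-2, tape[-3..1]=00100 (head:  ^)
Step 3: in state C at pos -2, read 0 -> (C,0)->write 1,move R,goto C. Now: state=C, head=-1, tape[-3..1]=01100 (head:   ^)
Step 4: in state C at pos -1, read 1 -> (C,1)->write 1,move R,goto A. Now: state=A, head=0, tape[-3..1]=01100 (head:    ^)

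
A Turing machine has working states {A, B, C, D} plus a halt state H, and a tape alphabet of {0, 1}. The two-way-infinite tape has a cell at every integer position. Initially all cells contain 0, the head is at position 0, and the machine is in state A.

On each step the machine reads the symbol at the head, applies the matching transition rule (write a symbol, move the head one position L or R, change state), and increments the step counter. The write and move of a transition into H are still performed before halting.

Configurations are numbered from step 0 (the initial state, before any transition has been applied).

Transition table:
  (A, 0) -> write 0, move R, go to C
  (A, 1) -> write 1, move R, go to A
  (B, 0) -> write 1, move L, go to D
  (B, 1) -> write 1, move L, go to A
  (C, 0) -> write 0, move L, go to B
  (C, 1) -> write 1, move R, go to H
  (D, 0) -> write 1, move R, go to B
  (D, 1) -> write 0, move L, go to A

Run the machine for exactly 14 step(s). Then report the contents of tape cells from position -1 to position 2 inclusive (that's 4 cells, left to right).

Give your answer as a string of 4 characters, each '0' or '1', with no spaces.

Answer: 1010

Derivation:
Step 1: in state A at pos 0, read 0 -> (A,0)->write 0,move R,goto C. Now: state=C, head=1, tape[-1..2]=0000 (head:   ^)
Step 2: in state C at pos 1, read 0 -> (C,0)->write 0,move L,goto B. Now: state=B, head=0, tape[-1..2]=0000 (head:  ^)
Step 3: in state B at pos 0, read 0 -> (B,0)->write 1,move L,goto D. Now: state=D, head=-1, tape[-2..2]=00100 (head:  ^)
Step 4: in state D at pos -1, read 0 -> (D,0)->write 1,move R,goto B. Now: state=B, head=0, tape[-2..2]=01100 (head:   ^)
Step 5: in state B at pos 0, read 1 -> (B,1)->write 1,move L,goto A. Now: state=A, head=-1, tape[-2..2]=01100 (head:  ^)
Step 6: in state A at pos -1, read 1 -> (A,1)->write 1,move R,goto A. Now: state=A, head=0, tape[-2..2]=01100 (head:   ^)
Step 7: in state A at pos 0, read 1 -> (A,1)->write 1,move R,goto A. Now: state=A, head=1, tape[-2..2]=01100 (head:    ^)
Step 8: in state A at pos 1, read 0 -> (A,0)->write 0,move R,goto C. Now: state=C, head=2, tape[-2..3]=011000 (head:     ^)
Step 9: in state C at pos 2, read 0 -> (C,0)->write 0,move L,goto B. Now: state=B, head=1, tape[-2..3]=011000 (head:    ^)
Step 10: in state B at pos 1, read 0 -> (B,0)->write 1,move L,goto D. Now: state=D, head=0, tape[-2..3]=011100 (head:   ^)
Step 11: in state D at pos 0, read 1 -> (D,1)->write 0,move L,goto A. Now: state=A, head=-1, tape[-2..3]=010100 (head:  ^)
Step 12: in state A at pos -1, read 1 -> (A,1)->write 1,move R,goto A. Now: state=A, head=0, tape[-2..3]=010100 (head:   ^)
Step 13: in state A at pos 0, read 0 -> (A,0)->write 0,move R,goto C. Now: state=C, head=1, tape[-2..3]=010100 (head:    ^)
Step 14: in state C at pos 1, read 1 -> (C,1)->write 1,move R,goto H. Now: state=H, head=2, tape[-2..3]=010100 (head:     ^)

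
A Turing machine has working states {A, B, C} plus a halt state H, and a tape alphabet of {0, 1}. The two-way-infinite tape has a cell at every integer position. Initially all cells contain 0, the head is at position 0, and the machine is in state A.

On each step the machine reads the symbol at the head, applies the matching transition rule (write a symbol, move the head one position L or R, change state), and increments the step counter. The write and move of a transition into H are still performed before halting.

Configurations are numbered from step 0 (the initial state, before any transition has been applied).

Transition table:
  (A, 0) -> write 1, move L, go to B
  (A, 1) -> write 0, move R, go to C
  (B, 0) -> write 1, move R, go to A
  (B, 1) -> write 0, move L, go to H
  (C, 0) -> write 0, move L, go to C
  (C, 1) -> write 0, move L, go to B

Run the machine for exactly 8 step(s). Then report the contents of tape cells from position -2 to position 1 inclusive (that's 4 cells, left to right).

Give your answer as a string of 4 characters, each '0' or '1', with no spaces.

Answer: 1100

Derivation:
Step 1: in state A at pos 0, read 0 -> (A,0)->write 1,move L,goto B. Now: state=B, head=-1, tape[-2..1]=0010 (head:  ^)
Step 2: in state B at pos -1, read 0 -> (B,0)->write 1,move R,goto A. Now: state=A, head=0, tape[-2..1]=0110 (head:   ^)
Step 3: in state A at pos 0, read 1 -> (A,1)->write 0,move R,goto C. Now: state=C, head=1, tape[-2..2]=01000 (head:    ^)
Step 4: in state C at pos 1, read 0 -> (C,0)->write 0,move L,goto C. Now: state=C, head=0, tape[-2..2]=01000 (head:   ^)
Step 5: in state C at pos 0, read 0 -> (C,0)->write 0,move L,goto C. Now: state=C, head=-1, tape[-2..2]=01000 (head:  ^)
Step 6: in state C at pos -1, read 1 -> (C,1)->write 0,move L,goto B. Now: state=B, head=-2, tape[-3..2]=000000 (head:  ^)
Step 7: in state B at pos -2, read 0 -> (B,0)->write 1,move R,goto A. Now: state=A, head=-1, tape[-3..2]=010000 (head:   ^)
Step 8: in state A at pos -1, read 0 -> (A,0)->write 1,move L,goto B. Now: state=B, head=-2, tape[-3..2]=011000 (head:  ^)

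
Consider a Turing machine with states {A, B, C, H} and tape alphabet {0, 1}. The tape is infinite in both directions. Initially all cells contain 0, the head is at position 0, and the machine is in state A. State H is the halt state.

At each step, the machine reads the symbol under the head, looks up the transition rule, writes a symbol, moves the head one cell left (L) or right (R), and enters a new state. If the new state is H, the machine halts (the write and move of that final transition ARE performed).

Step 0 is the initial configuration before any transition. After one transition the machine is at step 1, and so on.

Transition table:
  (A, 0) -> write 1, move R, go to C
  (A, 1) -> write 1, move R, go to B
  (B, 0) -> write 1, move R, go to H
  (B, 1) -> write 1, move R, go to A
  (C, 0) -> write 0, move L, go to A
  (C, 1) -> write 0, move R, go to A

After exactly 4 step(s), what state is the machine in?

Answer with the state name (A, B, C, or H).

Answer: H

Derivation:
Step 1: in state A at pos 0, read 0 -> (A,0)->write 1,move R,goto C. Now: state=C, head=1, tape[-1..2]=0100 (head:   ^)
Step 2: in state C at pos 1, read 0 -> (C,0)->write 0,move L,goto A. Now: state=A, head=0, tape[-1..2]=0100 (head:  ^)
Step 3: in state A at pos 0, read 1 -> (A,1)->write 1,move R,goto B. Now: state=B, head=1, tape[-1..2]=0100 (head:   ^)
Step 4: in state B at pos 1, read 0 -> (B,0)->write 1,move R,goto H. Now: state=H, head=2, tape[-1..3]=01100 (head:    ^)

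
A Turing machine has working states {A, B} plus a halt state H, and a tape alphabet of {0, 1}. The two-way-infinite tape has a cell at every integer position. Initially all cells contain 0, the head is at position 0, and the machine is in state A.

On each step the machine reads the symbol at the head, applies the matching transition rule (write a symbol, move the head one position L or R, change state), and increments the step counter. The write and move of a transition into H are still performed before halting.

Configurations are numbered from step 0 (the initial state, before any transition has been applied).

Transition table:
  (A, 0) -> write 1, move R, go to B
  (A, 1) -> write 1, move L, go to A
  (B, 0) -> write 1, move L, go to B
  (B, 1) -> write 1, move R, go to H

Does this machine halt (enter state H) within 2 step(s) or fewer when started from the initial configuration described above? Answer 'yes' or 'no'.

Step 1: in state A at pos 0, read 0 -> (A,0)->write 1,move R,goto B. Now: state=B, head=1, tape[-1..2]=0100 (head:   ^)
Step 2: in state B at pos 1, read 0 -> (B,0)->write 1,move L,goto B. Now: state=B, head=0, tape[-1..2]=0110 (head:  ^)
After 2 step(s): state = B (not H) -> not halted within 2 -> no

Answer: no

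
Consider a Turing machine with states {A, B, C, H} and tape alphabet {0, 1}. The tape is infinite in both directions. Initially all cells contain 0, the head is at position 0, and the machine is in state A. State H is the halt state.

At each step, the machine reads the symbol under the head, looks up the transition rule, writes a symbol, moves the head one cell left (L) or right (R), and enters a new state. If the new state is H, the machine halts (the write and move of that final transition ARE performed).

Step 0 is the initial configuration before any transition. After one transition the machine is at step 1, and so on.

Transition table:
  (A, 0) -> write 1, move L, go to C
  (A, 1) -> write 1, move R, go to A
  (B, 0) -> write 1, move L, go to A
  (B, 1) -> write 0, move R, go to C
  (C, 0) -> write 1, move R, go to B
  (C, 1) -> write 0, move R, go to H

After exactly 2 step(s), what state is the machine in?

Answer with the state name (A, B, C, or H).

Step 1: in state A at pos 0, read 0 -> (A,0)->write 1,move L,goto C. Now: state=C, head=-1, tape[-2..1]=0010 (head:  ^)
Step 2: in state C at pos -1, read 0 -> (C,0)->write 1,move R,goto B. Now: state=B, head=0, tape[-2..1]=0110 (head:   ^)

Answer: B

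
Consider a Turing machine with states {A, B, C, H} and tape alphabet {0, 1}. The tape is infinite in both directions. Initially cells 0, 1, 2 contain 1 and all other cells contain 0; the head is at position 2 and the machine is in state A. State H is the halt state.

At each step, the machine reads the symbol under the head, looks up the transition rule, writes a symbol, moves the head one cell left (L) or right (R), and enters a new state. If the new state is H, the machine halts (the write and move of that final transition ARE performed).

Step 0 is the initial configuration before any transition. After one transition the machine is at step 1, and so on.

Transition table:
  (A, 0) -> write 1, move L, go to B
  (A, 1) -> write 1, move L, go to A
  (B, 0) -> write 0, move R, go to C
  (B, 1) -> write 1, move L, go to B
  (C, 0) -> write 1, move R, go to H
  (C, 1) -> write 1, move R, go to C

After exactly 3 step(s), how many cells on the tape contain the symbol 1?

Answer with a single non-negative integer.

Step 1: in state A at pos 2, read 1 -> (A,1)->write 1,move L,goto A. Now: state=A, head=1, tape[-1..3]=01110 (head:   ^)
Step 2: in state A at pos 1, read 1 -> (A,1)->write 1,move L,goto A. Now: state=A, head=0, tape[-1..3]=01110 (head:  ^)
Step 3: in state A at pos 0, read 1 -> (A,1)->write 1,move L,goto A. Now: state=A, head=-1, tape[-2..3]=001110 (head:  ^)
Cells containing 1 after step 3: {0, 1, 2} -> 3 cell(s)

Answer: 3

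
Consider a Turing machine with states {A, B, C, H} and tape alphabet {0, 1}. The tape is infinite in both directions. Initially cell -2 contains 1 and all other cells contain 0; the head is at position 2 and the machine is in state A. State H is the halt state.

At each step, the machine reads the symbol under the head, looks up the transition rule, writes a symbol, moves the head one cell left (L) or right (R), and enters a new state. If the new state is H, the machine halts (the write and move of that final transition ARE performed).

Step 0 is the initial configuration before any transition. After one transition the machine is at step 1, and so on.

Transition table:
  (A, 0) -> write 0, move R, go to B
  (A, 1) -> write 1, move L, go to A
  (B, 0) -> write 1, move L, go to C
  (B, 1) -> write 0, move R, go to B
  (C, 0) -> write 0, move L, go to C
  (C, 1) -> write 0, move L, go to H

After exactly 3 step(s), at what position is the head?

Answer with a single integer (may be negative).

Answer: 1

Derivation:
Step 1: in state A at pos 2, read 0 -> (A,0)->write 0,move R,goto B. Now: state=B, head=3, tape[-3..4]=01000000 (head:       ^)
Step 2: in state B at pos 3, read 0 -> (B,0)->write 1,move L,goto C. Now: state=C, head=2, tape[-3..4]=01000010 (head:      ^)
Step 3: in state C at pos 2, read 0 -> (C,0)->write 0,move L,goto C. Now: state=C, head=1, tape[-3..4]=01000010 (head:     ^)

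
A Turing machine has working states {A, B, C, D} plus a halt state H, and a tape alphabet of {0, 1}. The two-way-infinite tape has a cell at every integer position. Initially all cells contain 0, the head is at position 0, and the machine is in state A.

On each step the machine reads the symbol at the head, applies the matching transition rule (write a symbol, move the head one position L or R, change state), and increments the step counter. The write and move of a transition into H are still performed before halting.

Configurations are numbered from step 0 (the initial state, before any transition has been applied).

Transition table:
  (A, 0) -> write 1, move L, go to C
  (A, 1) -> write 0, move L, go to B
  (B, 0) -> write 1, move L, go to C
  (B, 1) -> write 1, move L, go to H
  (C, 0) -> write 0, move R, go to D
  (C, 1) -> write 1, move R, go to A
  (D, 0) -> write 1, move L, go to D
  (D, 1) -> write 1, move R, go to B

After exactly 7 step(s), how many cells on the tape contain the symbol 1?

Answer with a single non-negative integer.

Step 1: in state A at pos 0, read 0 -> (A,0)->write 1,move L,goto C. Now: state=C, head=-1, tape[-2..1]=0010 (head:  ^)
Step 2: in state C at pos -1, read 0 -> (C,0)->write 0,move R,goto D. Now: state=D, head=0, tape[-2..1]=0010 (head:   ^)
Step 3: in state D at pos 0, read 1 -> (D,1)->write 1,move R,goto B. Now: state=B, head=1, tape[-2..2]=00100 (head:    ^)
Step 4: in state B at pos 1, read 0 -> (B,0)->write 1,move L,goto C. Now: state=C, head=0, tape[-2..2]=00110 (head:   ^)
Step 5: in state C at pos 0, read 1 -> (C,1)->write 1,move R,goto A. Now: state=A, head=1, tape[-2..2]=00110 (head:    ^)
Step 6: in state A at pos 1, read 1 -> (A,1)->write 0,move L,goto B. Now: state=B, head=0, tape[-2..2]=00100 (head:   ^)
Step 7: in state B at pos 0, read 1 -> (B,1)->write 1,move L,goto H. Now: state=H, head=-1, tape[-2..2]=00100 (head:  ^)
Cells containing 1 after step 7: {0} -> 1 cell(s)

Answer: 1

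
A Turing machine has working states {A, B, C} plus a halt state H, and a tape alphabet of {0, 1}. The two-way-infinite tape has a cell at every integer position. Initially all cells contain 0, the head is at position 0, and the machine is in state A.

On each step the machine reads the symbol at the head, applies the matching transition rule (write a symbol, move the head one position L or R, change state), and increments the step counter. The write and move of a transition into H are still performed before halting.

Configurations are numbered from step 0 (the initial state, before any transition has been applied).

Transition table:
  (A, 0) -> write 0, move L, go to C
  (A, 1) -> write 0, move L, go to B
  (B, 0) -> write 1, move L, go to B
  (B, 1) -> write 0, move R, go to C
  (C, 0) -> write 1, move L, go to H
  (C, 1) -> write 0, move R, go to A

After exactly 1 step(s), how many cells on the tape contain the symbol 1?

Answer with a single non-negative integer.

Step 1: in state A at pos 0, read 0 -> (A,0)->write 0,move L,goto C. Now: state=C, head=-1, tape[-2..1]=0000 (head:  ^)
No cell contains 1 after step 1 -> 0 cell(s)

Answer: 0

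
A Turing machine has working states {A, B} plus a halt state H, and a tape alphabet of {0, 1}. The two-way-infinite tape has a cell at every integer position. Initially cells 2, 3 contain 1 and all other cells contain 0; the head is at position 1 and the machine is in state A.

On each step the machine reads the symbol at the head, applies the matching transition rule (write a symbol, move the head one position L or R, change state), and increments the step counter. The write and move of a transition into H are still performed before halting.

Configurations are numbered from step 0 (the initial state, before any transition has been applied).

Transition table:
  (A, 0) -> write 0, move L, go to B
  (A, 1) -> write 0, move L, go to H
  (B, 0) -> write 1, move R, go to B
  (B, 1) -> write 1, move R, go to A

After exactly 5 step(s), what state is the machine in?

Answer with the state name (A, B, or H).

Step 1: in state A at pos 1, read 0 -> (A,0)->write 0,move L,goto B. Now: state=B, head=0, tape[-1..4]=000110 (head:  ^)
Step 2: in state B at pos 0, read 0 -> (B,0)->write 1,move R,goto B. Now: state=B, head=1, tape[-1..4]=010110 (head:   ^)
Step 3: in state B at pos 1, read 0 -> (B,0)->write 1,move R,goto B. Now: state=B, head=2, tape[-1..4]=011110 (head:    ^)
Step 4: in state B at pos 2, read 1 -> (B,1)->write 1,move R,goto A. Now: state=A, head=3, tape[-1..4]=011110 (head:     ^)
Step 5: in state A at pos 3, read 1 -> (A,1)->write 0,move L,goto H. Now: state=H, head=2, tape[-1..4]=011100 (head:    ^)

Answer: H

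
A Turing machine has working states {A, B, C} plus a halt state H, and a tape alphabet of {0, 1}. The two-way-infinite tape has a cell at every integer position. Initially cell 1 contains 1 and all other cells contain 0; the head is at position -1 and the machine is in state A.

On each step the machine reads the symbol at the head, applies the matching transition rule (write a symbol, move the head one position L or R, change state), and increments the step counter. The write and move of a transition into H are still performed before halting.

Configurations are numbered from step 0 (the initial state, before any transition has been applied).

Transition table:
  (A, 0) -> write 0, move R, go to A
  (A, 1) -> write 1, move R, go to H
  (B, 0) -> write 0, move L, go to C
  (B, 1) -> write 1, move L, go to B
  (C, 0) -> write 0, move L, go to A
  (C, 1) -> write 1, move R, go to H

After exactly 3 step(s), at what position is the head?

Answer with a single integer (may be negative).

Step 1: in state A at pos -1, read 0 -> (A,0)->write 0,move R,goto A. Now: state=A, head=0, tape[-2..2]=00010 (head:   ^)
Step 2: in state A at pos 0, read 0 -> (A,0)->write 0,move R,goto A. Now: state=A, head=1, tape[-2..2]=00010 (head:    ^)
Step 3: in state A at pos 1, read 1 -> (A,1)->write 1,move R,goto H. Now: state=H, head=2, tape[-2..3]=000100 (head:     ^)

Answer: 2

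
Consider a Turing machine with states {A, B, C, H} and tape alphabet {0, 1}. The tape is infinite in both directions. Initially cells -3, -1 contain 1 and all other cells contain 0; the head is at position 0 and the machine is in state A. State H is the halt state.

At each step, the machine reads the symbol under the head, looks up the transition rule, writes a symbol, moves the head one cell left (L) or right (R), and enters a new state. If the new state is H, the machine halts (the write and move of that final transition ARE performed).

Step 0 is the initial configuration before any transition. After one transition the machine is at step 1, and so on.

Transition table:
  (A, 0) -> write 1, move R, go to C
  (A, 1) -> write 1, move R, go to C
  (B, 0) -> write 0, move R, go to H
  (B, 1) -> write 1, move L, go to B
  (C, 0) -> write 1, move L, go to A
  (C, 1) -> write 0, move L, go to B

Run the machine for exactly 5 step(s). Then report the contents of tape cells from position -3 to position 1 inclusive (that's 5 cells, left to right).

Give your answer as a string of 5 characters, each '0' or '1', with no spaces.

Answer: 10110

Derivation:
Step 1: in state A at pos 0, read 0 -> (A,0)->write 1,move R,goto C. Now: state=C, head=1, tape[-4..2]=0101100 (head:      ^)
Step 2: in state C at pos 1, read 0 -> (C,0)->write 1,move L,goto A. Now: state=A, head=0, tape[-4..2]=0101110 (head:     ^)
Step 3: in state A at pos 0, read 1 -> (A,1)->write 1,move R,goto C. Now: state=C, head=1, tape[-4..2]=0101110 (head:      ^)
Step 4: in state C at pos 1, read 1 -> (C,1)->write 0,move L,goto B. Now: state=B, head=0, tape[-4..2]=0101100 (head:     ^)
Step 5: in state B at pos 0, read 1 -> (B,1)->write 1,move L,goto B. Now: state=B, head=-1, tape[-4..2]=0101100 (head:    ^)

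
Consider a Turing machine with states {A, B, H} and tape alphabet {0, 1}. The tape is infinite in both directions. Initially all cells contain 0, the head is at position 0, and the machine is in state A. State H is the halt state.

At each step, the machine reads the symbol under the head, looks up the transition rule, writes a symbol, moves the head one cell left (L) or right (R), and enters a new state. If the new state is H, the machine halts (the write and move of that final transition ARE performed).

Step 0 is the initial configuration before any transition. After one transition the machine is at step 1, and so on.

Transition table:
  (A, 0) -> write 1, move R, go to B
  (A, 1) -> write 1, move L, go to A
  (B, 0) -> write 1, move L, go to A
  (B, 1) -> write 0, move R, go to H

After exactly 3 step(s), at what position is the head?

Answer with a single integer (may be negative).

Answer: -1

Derivation:
Step 1: in state A at pos 0, read 0 -> (A,0)->write 1,move R,goto B. Now: state=B, head=1, tape[-1..2]=0100 (head:   ^)
Step 2: in state B at pos 1, read 0 -> (B,0)->write 1,move L,goto A. Now: state=A, head=0, tape[-1..2]=0110 (head:  ^)
Step 3: in state A at pos 0, read 1 -> (A,1)->write 1,move L,goto A. Now: state=A, head=-1, tape[-2..2]=00110 (head:  ^)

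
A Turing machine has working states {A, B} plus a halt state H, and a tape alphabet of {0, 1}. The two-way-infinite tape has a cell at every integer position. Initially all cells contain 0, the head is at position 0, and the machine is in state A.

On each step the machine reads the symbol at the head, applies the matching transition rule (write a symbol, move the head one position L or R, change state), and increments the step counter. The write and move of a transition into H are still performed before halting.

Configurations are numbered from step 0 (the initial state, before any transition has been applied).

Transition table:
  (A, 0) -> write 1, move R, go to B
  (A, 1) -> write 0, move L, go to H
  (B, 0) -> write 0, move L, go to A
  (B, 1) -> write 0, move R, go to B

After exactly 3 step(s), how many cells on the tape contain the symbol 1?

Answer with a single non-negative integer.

Step 1: in state A at pos 0, read 0 -> (A,0)->write 1,move R,goto B. Now: state=B, head=1, tape[-1..2]=0100 (head:   ^)
Step 2: in state B at pos 1, read 0 -> (B,0)->write 0,move L,goto A. Now: state=A, head=0, tape[-1..2]=0100 (head:  ^)
Step 3: in state A at pos 0, read 1 -> (A,1)->write 0,move L,goto H. Now: state=H, head=-1, tape[-2..2]=00000 (head:  ^)
No cell contains 1 after step 3 -> 0 cell(s)

Answer: 0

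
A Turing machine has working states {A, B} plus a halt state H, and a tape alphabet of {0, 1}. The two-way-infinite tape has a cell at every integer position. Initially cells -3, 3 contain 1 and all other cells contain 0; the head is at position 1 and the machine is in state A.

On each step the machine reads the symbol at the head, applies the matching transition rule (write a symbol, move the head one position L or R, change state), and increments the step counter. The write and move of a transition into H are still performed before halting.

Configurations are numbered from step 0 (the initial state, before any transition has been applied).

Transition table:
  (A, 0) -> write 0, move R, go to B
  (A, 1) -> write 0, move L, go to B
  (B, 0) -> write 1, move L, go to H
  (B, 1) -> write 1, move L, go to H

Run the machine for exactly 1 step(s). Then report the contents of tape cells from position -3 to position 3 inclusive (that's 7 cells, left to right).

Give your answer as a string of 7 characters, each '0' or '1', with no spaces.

Step 1: in state A at pos 1, read 0 -> (A,0)->write 0,move R,goto B. Now: state=B, head=2, tape[-4..4]=010000010 (head:       ^)

Answer: 1000001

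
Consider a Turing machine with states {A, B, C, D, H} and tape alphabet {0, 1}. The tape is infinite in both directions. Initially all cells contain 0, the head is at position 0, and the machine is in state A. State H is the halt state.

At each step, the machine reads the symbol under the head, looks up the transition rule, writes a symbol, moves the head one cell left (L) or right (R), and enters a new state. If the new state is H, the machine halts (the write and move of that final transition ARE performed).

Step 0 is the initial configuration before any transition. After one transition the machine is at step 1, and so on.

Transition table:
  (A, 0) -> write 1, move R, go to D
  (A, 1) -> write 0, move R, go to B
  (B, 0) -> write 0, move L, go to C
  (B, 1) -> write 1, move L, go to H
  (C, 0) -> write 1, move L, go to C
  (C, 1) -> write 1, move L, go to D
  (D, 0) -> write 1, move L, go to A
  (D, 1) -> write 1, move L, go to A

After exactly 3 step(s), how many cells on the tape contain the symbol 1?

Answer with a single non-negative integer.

Step 1: in state A at pos 0, read 0 -> (A,0)->write 1,move R,goto D. Now: state=D, head=1, tape[-1..2]=0100 (head:   ^)
Step 2: in state D at pos 1, read 0 -> (D,0)->write 1,move L,goto A. Now: state=A, head=0, tape[-1..2]=0110 (head:  ^)
Step 3: in state A at pos 0, read 1 -> (A,1)->write 0,move R,goto B. Now: state=B, head=1, tape[-1..2]=0010 (head:   ^)
Cells containing 1 after step 3: {1} -> 1 cell(s)

Answer: 1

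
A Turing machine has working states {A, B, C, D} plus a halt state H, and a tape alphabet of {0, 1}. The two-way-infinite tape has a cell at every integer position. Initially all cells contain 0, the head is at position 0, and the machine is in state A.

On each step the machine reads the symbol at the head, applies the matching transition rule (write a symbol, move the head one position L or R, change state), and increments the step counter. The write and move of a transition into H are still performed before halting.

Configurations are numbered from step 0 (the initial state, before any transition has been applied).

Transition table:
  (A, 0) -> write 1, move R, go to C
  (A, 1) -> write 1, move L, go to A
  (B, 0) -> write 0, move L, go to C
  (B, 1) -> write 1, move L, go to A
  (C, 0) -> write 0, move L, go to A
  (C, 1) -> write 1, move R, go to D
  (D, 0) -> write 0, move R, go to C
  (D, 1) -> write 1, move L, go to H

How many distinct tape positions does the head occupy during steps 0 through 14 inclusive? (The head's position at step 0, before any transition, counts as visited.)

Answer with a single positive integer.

Step 1: in state A at pos 0, read 0 -> (A,0)->write 1,move R,goto C. Now: state=C, head=1, tape[-1..2]=0100 (head:   ^)
Step 2: in state C at pos 1, read 0 -> (C,0)->write 0,move L,goto A. Now: state=A, head=0, tape[-1..2]=0100 (head:  ^)
Step 3: in state A at pos 0, read 1 -> (A,1)->write 1,move L,goto A. Now: state=A, head=-1, tape[-2..2]=00100 (head:  ^)
Step 4: in state A at pos -1, read 0 -> (A,0)->write 1,move R,goto C. Now: state=C, head=0, tape[-2..2]=01100 (head:   ^)
Step 5: in state C at pos 0, read 1 -> (C,1)->write 1,move R,goto D. Now: state=D, head=1, tape[-2..2]=01100 (head:    ^)
Step 6: in state D at pos 1, read 0 -> (D,0)->write 0,move R,goto C. Now: state=C, head=2, tape[-2..3]=011000 (head:     ^)
Step 7: in state C at pos 2, read 0 -> (C,0)->write 0,move L,goto A. Now: state=A, head=1, tape[-2..3]=011000 (head:    ^)
Step 8: in state A at pos 1, read 0 -> (A,0)->write 1,move R,goto C. Now: state=C, head=2, tape[-2..3]=011100 (head:     ^)
Step 9: in state C at pos 2, read 0 -> (C,0)->write 0,move L,goto A. Now: state=A, head=1, tape[-2..3]=011100 (head:    ^)
Step 10: in state A at pos 1, read 1 -> (A,1)->write 1,move L,goto A. Now: state=A, head=0, tape[-2..3]=011100 (head:   ^)
Step 11: in state A at pos 0, read 1 -> (A,1)->write 1,move L,goto A. Now: state=A, head=-1, tape[-2..3]=011100 (head:  ^)
Step 12: in state A at pos -1, read 1 -> (A,1)->write 1,move L,goto A. Now: state=A, head=-2, tape[-3..3]=0011100 (head:  ^)
Step 13: in state A at pos -2, read 0 -> (A,0)->write 1,move R,goto C. Now: state=C, head=-1, tape[-3..3]=0111100 (head:   ^)
Step 14: in state C at pos -1, read 1 -> (C,1)->write 1,move R,goto D. Now: state=D, head=0, tape[-3..3]=0111100 (head:    ^)
Head positions at steps 0..14: starting at 0, distinct positions visited = {-2, -1, 0, 1, 2} -> 5 position(s)

Answer: 5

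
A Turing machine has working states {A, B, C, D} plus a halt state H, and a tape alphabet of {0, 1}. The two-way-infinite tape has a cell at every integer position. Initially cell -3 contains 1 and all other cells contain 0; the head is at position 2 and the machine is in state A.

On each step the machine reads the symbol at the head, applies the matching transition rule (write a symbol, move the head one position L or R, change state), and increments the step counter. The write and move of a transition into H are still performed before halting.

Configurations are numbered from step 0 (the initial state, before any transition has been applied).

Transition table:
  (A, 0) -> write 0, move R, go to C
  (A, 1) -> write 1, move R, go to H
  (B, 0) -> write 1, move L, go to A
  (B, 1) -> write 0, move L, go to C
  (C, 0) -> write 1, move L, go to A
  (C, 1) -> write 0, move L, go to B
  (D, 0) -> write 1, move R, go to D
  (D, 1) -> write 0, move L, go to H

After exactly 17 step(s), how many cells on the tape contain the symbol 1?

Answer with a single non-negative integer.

Answer: 2

Derivation:
Step 1: in state A at pos 2, read 0 -> (A,0)->write 0,move R,goto C. Now: state=C, head=3, tape[-4..4]=010000000 (head:        ^)
Step 2: in state C at pos 3, read 0 -> (C,0)->write 1,move L,goto A. Now: state=A, head=2, tape[-4..4]=010000010 (head:       ^)
Step 3: in state A at pos 2, read 0 -> (A,0)->write 0,move R,goto C. Now: state=C, head=3, tape[-4..4]=010000010 (head:        ^)
Step 4: in state C at pos 3, read 1 -> (C,1)->write 0,move L,goto B. Now: state=B, head=2, tape[-4..4]=010000000 (head:       ^)
Step 5: in state B at pos 2, read 0 -> (B,0)->write 1,move L,goto A. Now: state=A, head=1, tape[-4..4]=010000100 (head:      ^)
Step 6: in state A at pos 1, read 0 -> (A,0)->write 0,move R,goto C. Now: state=C, head=2, tape[-4..4]=010000100 (head:       ^)
Step 7: in state C at pos 2, read 1 -> (C,1)->write 0,move L,goto B. Now: state=B, head=1, tape[-4..4]=010000000 (head:      ^)
Step 8: in state B at pos 1, read 0 -> (B,0)->write 1,move L,goto A. Now: state=A, head=0, tape[-4..4]=010001000 (head:     ^)
Step 9: in state A at pos 0, read 0 -> (A,0)->write 0,move R,goto C. Now: state=C, head=1, tape[-4..4]=010001000 (head:      ^)
Step 10: in state C at pos 1, read 1 -> (C,1)->write 0,move L,goto B. Now: state=B, head=0, tape[-4..4]=010000000 (head:     ^)
Step 11: in state B at pos 0, read 0 -> (B,0)->write 1,move L,goto A. Now: state=A, head=-1, tape[-4..4]=010010000 (head:    ^)
Step 12: in state A at pos -1, read 0 -> (A,0)->write 0,move R,goto C. Now: state=C, head=0, tape[-4..4]=010010000 (head:     ^)
Step 13: in state C at pos 0, read 1 -> (C,1)->write 0,move L,goto B. Now: state=B, head=-1, tape[-4..4]=010000000 (head:    ^)
Step 14: in state B at pos -1, read 0 -> (B,0)->write 1,move L,goto A. Now: state=A, head=-2, tape[-4..4]=010100000 (head:   ^)
Step 15: in state A at pos -2, read 0 -> (A,0)->write 0,move R,goto C. Now: state=C, head=-1, tape[-4..4]=010100000 (head:    ^)
Step 16: in state C at pos -1, read 1 -> (C,1)->write 0,move L,goto B. Now: state=B, head=-2, tape[-4..4]=010000000 (head:   ^)
Step 17: in state B at pos -2, read 0 -> (B,0)->write 1,move L,goto A. Now: state=A, head=-3, tape[-4..4]=011000000 (head:  ^)
Cells containing 1 after step 17: {-3, -2} -> 2 cell(s)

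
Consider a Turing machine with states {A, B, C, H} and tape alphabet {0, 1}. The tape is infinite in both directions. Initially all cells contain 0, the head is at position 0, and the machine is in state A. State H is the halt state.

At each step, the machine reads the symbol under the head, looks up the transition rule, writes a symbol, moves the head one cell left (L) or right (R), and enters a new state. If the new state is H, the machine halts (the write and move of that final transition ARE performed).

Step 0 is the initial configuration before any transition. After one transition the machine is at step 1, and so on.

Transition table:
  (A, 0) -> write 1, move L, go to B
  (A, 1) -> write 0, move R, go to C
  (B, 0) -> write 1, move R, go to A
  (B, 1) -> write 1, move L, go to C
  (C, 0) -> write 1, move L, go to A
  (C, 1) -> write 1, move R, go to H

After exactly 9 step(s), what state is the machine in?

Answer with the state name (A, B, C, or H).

Answer: A

Derivation:
Step 1: in state A at pos 0, read 0 -> (A,0)->write 1,move L,goto B. Now: state=B, head=-1, tape[-2..1]=0010 (head:  ^)
Step 2: in state B at pos -1, read 0 -> (B,0)->write 1,move R,goto A. Now: state=A, head=0, tape[-2..1]=0110 (head:   ^)
Step 3: in state A at pos 0, read 1 -> (A,1)->write 0,move R,goto C. Now: state=C, head=1, tape[-2..2]=01000 (head:    ^)
Step 4: in state C at pos 1, read 0 -> (C,0)->write 1,move L,goto A. Now: state=A, head=0, tape[-2..2]=01010 (head:   ^)
Step 5: in state A at pos 0, read 0 -> (A,0)->write 1,move L,goto B. Now: state=B, head=-1, tape[-2..2]=01110 (head:  ^)
Step 6: in state B at pos -1, read 1 -> (B,1)->write 1,move L,goto C. Now: state=C, head=-2, tape[-3..2]=001110 (head:  ^)
Step 7: in state C at pos -2, read 0 -> (C,0)->write 1,move L,goto A. Now: state=A, head=-3, tape[-4..2]=0011110 (head:  ^)
Step 8: in state A at pos -3, read 0 -> (A,0)->write 1,move L,goto B. Now: state=B, head=-4, tape[-5..2]=00111110 (head:  ^)
Step 9: in state B at pos -4, read 0 -> (B,0)->write 1,move R,goto A. Now: state=A, head=-3, tape[-5..2]=01111110 (head:   ^)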